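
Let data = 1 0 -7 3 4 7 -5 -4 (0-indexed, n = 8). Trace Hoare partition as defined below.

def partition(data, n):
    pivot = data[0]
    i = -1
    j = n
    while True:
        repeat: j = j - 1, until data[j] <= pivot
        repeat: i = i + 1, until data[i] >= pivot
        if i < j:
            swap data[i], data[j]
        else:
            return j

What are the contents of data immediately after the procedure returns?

-4 0 -7 -5 4 7 3 1

pivot = data[0] = 1; i = -1, j = 8
j→7 (data[7]=-4≤1), i→0 (data[0]=1≥1); i<j, swap → -4 0 -7 3 4 7 -5 1
j→6 (data[6]=-5≤1), i→3 (data[3]=3≥1); i<j, swap → -4 0 -7 -5 4 7 3 1
j→3, i→4; i≥j, return j=3. data = -4 0 -7 -5 4 7 3 1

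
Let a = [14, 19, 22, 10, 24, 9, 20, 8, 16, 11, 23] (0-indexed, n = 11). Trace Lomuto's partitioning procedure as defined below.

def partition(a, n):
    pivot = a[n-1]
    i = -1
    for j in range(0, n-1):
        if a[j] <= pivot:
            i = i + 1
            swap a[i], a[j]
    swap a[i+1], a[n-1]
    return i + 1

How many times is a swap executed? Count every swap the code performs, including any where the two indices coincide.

pivot = a[10] = 23; i = -1
j=0: a[0]=14 ≤ 23 → i=0, swap a[0],a[0] (no change) → [14, 19, 22, 10, 24, 9, 20, 8, 16, 11, 23]
j=1: a[1]=19 ≤ 23 → i=1, swap a[1],a[1] (no change) → [14, 19, 22, 10, 24, 9, 20, 8, 16, 11, 23]
j=2: a[2]=22 ≤ 23 → i=2, swap a[2],a[2] (no change) → [14, 19, 22, 10, 24, 9, 20, 8, 16, 11, 23]
j=3: a[3]=10 ≤ 23 → i=3, swap a[3],a[3] (no change) → [14, 19, 22, 10, 24, 9, 20, 8, 16, 11, 23]
j=4: a[4]=24 > 23 → no swap
j=5: a[5]=9 ≤ 23 → i=4, swap a[4],a[5] → [14, 19, 22, 10, 9, 24, 20, 8, 16, 11, 23]
j=6: a[6]=20 ≤ 23 → i=5, swap a[5],a[6] → [14, 19, 22, 10, 9, 20, 24, 8, 16, 11, 23]
j=7: a[7]=8 ≤ 23 → i=6, swap a[6],a[7] → [14, 19, 22, 10, 9, 20, 8, 24, 16, 11, 23]
j=8: a[8]=16 ≤ 23 → i=7, swap a[7],a[8] → [14, 19, 22, 10, 9, 20, 8, 16, 24, 11, 23]
j=9: a[9]=11 ≤ 23 → i=8, swap a[8],a[9] → [14, 19, 22, 10, 9, 20, 8, 16, 11, 24, 23]
final swap a[9],a[10] → [14, 19, 22, 10, 9, 20, 8, 16, 11, 23, 24]; return 9

10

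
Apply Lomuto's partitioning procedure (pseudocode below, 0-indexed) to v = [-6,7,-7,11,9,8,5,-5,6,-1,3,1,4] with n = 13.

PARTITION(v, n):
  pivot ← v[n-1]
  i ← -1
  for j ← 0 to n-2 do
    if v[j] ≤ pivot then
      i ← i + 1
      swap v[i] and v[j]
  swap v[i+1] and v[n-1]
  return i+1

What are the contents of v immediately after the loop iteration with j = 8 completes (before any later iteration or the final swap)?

[-6,-7,-5,11,9,8,5,7,6,-1,3,1,4]

pivot=4, i=-1
j=0: -6≤4, i=0, swap(0,0) ⇒ [-6,7,-7,11,9,8,5,-5,6,-1,3,1,4]
j=1: 7>4, skip
j=2: -7≤4, i=1, swap(1,2) ⇒ [-6,-7,7,11,9,8,5,-5,6,-1,3,1,4]
j=3: 11>4, skip
j=4: 9>4, skip
j=5: 8>4, skip
j=6: 5>4, skip
j=7: -5≤4, i=2, swap(2,7) ⇒ [-6,-7,-5,11,9,8,5,7,6,-1,3,1,4]
j=8: 6>4, skip
(after j=8) v = [-6,-7,-5,11,9,8,5,7,6,-1,3,1,4]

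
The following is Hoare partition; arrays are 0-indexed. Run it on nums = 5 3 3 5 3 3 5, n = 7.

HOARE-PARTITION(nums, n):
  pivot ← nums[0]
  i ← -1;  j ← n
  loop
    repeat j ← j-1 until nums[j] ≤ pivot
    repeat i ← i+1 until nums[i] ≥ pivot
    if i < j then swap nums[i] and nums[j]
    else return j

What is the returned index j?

4

pivot = nums[0] = 5; i = -1, j = 7
j→6 (nums[6]=5≤5), i→0 (nums[0]=5≥5); i<j, swap → 5 3 3 5 3 3 5
j→5 (nums[5]=3≤5), i→3 (nums[3]=5≥5); i<j, swap → 5 3 3 3 3 5 5
j→4, i→5; i≥j, return j=4. nums = 5 3 3 3 3 5 5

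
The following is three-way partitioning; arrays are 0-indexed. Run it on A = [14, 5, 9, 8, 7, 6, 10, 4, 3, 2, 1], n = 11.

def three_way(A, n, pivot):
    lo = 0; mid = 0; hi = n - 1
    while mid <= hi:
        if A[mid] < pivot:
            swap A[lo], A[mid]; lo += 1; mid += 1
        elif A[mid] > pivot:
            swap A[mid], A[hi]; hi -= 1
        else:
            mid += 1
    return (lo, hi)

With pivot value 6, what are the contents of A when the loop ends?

pivot = 6; lo=0, mid=0, hi=10
A[mid]=14>6: swap A[0],A[10]; hi=9 → [1, 5, 9, 8, 7, 6, 10, 4, 3, 2, 14]
A[mid]=1<6: swap A[0],A[0]; lo=1,mid=1 → [1, 5, 9, 8, 7, 6, 10, 4, 3, 2, 14]
A[mid]=5<6: swap A[1],A[1]; lo=2,mid=2 → [1, 5, 9, 8, 7, 6, 10, 4, 3, 2, 14]
A[mid]=9>6: swap A[2],A[9]; hi=8 → [1, 5, 2, 8, 7, 6, 10, 4, 3, 9, 14]
A[mid]=2<6: swap A[2],A[2]; lo=3,mid=3 → [1, 5, 2, 8, 7, 6, 10, 4, 3, 9, 14]
A[mid]=8>6: swap A[3],A[8]; hi=7 → [1, 5, 2, 3, 7, 6, 10, 4, 8, 9, 14]
A[mid]=3<6: swap A[3],A[3]; lo=4,mid=4 → [1, 5, 2, 3, 7, 6, 10, 4, 8, 9, 14]
A[mid]=7>6: swap A[4],A[7]; hi=6 → [1, 5, 2, 3, 4, 6, 10, 7, 8, 9, 14]
A[mid]=4<6: swap A[4],A[4]; lo=5,mid=5 → [1, 5, 2, 3, 4, 6, 10, 7, 8, 9, 14]
A[mid]=6=6: mid=6
A[mid]=10>6: swap A[6],A[6]; hi=5 → [1, 5, 2, 3, 4, 6, 10, 7, 8, 9, 14]
end: lo=5, hi=5; A = [1, 5, 2, 3, 4, 6, 10, 7, 8, 9, 14]

[1, 5, 2, 3, 4, 6, 10, 7, 8, 9, 14]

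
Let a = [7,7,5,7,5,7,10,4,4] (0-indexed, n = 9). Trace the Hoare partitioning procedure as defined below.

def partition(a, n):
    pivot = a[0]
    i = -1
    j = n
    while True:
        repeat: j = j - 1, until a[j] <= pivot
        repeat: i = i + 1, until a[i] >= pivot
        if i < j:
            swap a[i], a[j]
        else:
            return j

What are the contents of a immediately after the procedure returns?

[4,4,5,7,5,7,10,7,7]

pivot = a[0] = 7; i = -1, j = 9
j→8 (a[8]=4≤7), i→0 (a[0]=7≥7); i<j, swap → [4,7,5,7,5,7,10,4,7]
j→7 (a[7]=4≤7), i→1 (a[1]=7≥7); i<j, swap → [4,4,5,7,5,7,10,7,7]
j→5 (a[5]=7≤7), i→3 (a[3]=7≥7); i<j, swap → [4,4,5,7,5,7,10,7,7]
j→4, i→5; i≥j, return j=4. a = [4,4,5,7,5,7,10,7,7]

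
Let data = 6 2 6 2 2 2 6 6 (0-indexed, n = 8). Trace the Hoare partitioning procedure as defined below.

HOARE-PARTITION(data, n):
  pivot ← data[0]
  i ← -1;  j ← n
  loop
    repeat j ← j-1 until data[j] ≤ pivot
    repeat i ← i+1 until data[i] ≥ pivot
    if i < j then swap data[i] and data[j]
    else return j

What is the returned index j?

5

pivot = data[0] = 6; i = -1, j = 8
j→7 (data[7]=6≤6), i→0 (data[0]=6≥6); i<j, swap → 6 2 6 2 2 2 6 6
j→6 (data[6]=6≤6), i→2 (data[2]=6≥6); i<j, swap → 6 2 6 2 2 2 6 6
j→5, i→6; i≥j, return j=5. data = 6 2 6 2 2 2 6 6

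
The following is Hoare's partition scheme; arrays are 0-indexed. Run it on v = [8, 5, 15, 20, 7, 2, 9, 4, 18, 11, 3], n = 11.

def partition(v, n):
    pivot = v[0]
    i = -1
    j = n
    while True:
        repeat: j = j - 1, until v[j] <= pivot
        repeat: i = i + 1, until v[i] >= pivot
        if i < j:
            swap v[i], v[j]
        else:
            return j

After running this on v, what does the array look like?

[3, 5, 4, 2, 7, 20, 9, 15, 18, 11, 8]

pivot = v[0] = 8; i = -1, j = 11
j→10 (v[10]=3≤8), i→0 (v[0]=8≥8); i<j, swap → [3, 5, 15, 20, 7, 2, 9, 4, 18, 11, 8]
j→7 (v[7]=4≤8), i→2 (v[2]=15≥8); i<j, swap → [3, 5, 4, 20, 7, 2, 9, 15, 18, 11, 8]
j→5 (v[5]=2≤8), i→3 (v[3]=20≥8); i<j, swap → [3, 5, 4, 2, 7, 20, 9, 15, 18, 11, 8]
j→4, i→5; i≥j, return j=4. v = [3, 5, 4, 2, 7, 20, 9, 15, 18, 11, 8]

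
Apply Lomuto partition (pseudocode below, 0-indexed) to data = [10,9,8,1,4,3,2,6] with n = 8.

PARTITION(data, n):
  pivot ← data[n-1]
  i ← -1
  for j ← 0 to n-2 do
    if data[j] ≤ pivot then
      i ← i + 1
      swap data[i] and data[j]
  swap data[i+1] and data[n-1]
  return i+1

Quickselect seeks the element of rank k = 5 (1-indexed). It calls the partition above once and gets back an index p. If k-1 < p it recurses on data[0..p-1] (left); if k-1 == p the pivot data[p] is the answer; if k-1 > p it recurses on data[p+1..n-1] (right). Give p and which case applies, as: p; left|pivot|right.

pivot = data[7] = 6; i = -1
j=0: data[0]=10 > 6 → no swap
j=1: data[1]=9 > 6 → no swap
j=2: data[2]=8 > 6 → no swap
j=3: data[3]=1 ≤ 6 → i=0, swap data[0],data[3] → [1,9,8,10,4,3,2,6]
j=4: data[4]=4 ≤ 6 → i=1, swap data[1],data[4] → [1,4,8,10,9,3,2,6]
j=5: data[5]=3 ≤ 6 → i=2, swap data[2],data[5] → [1,4,3,10,9,8,2,6]
j=6: data[6]=2 ≤ 6 → i=3, swap data[3],data[6] → [1,4,3,2,9,8,10,6]
final swap data[4],data[7] → [1,4,3,2,6,8,10,9]; return 4
p = 4; k-1 = 4 == 4 ⇒ pivot

4; pivot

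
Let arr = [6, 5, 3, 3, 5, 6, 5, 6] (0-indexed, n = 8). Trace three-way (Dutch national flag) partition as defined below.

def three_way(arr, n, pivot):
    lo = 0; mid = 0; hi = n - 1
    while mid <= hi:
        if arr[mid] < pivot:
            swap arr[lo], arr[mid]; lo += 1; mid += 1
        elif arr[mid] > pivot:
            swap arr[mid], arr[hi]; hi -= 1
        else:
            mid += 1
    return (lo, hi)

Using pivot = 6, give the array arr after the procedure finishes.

pivot = 6; lo=0, mid=0, hi=7
arr[mid]=6=6: mid=1
arr[mid]=5<6: swap arr[0],arr[1]; lo=1,mid=2 → [5, 6, 3, 3, 5, 6, 5, 6]
arr[mid]=3<6: swap arr[1],arr[2]; lo=2,mid=3 → [5, 3, 6, 3, 5, 6, 5, 6]
arr[mid]=3<6: swap arr[2],arr[3]; lo=3,mid=4 → [5, 3, 3, 6, 5, 6, 5, 6]
arr[mid]=5<6: swap arr[3],arr[4]; lo=4,mid=5 → [5, 3, 3, 5, 6, 6, 5, 6]
arr[mid]=6=6: mid=6
arr[mid]=5<6: swap arr[4],arr[6]; lo=5,mid=7 → [5, 3, 3, 5, 5, 6, 6, 6]
arr[mid]=6=6: mid=8
end: lo=5, hi=7; arr = [5, 3, 3, 5, 5, 6, 6, 6]

[5, 3, 3, 5, 5, 6, 6, 6]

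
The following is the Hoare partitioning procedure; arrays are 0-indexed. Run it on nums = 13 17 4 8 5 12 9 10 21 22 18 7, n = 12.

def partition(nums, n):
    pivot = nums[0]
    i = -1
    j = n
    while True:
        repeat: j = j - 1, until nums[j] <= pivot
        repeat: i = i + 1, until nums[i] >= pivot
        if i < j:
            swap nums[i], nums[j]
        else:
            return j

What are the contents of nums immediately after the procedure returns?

pivot=13
j stops at 11 (7), i stops at 0 (13); swap ⇒ 7 17 4 8 5 12 9 10 21 22 18 13
j stops at 7 (10), i stops at 1 (17); swap ⇒ 7 10 4 8 5 12 9 17 21 22 18 13
j stops at 6, i stops at 7; i≥j ⇒ return 6. nums=7 10 4 8 5 12 9 17 21 22 18 13

7 10 4 8 5 12 9 17 21 22 18 13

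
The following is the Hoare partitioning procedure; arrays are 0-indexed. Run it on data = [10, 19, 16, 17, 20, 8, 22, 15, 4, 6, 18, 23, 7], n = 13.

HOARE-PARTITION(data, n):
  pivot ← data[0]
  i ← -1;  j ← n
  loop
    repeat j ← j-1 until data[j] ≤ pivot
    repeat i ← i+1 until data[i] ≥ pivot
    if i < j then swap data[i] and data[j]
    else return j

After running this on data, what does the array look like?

[7, 6, 4, 8, 20, 17, 22, 15, 16, 19, 18, 23, 10]

pivot=10
j stops at 12 (7), i stops at 0 (10); swap ⇒ [7, 19, 16, 17, 20, 8, 22, 15, 4, 6, 18, 23, 10]
j stops at 9 (6), i stops at 1 (19); swap ⇒ [7, 6, 16, 17, 20, 8, 22, 15, 4, 19, 18, 23, 10]
j stops at 8 (4), i stops at 2 (16); swap ⇒ [7, 6, 4, 17, 20, 8, 22, 15, 16, 19, 18, 23, 10]
j stops at 5 (8), i stops at 3 (17); swap ⇒ [7, 6, 4, 8, 20, 17, 22, 15, 16, 19, 18, 23, 10]
j stops at 3, i stops at 4; i≥j ⇒ return 3. data=[7, 6, 4, 8, 20, 17, 22, 15, 16, 19, 18, 23, 10]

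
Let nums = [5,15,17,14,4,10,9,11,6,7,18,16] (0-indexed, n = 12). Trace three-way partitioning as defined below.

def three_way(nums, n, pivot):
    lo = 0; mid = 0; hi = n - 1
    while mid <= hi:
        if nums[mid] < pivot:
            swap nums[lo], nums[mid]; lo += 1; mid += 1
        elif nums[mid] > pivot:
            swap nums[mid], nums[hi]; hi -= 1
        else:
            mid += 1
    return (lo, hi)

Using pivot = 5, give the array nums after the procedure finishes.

pivot = 5; lo=0, mid=0, hi=11
nums[mid]=5=5: mid=1
nums[mid]=15>5: swap nums[1],nums[11]; hi=10 → [5,16,17,14,4,10,9,11,6,7,18,15]
nums[mid]=16>5: swap nums[1],nums[10]; hi=9 → [5,18,17,14,4,10,9,11,6,7,16,15]
nums[mid]=18>5: swap nums[1],nums[9]; hi=8 → [5,7,17,14,4,10,9,11,6,18,16,15]
nums[mid]=7>5: swap nums[1],nums[8]; hi=7 → [5,6,17,14,4,10,9,11,7,18,16,15]
nums[mid]=6>5: swap nums[1],nums[7]; hi=6 → [5,11,17,14,4,10,9,6,7,18,16,15]
nums[mid]=11>5: swap nums[1],nums[6]; hi=5 → [5,9,17,14,4,10,11,6,7,18,16,15]
nums[mid]=9>5: swap nums[1],nums[5]; hi=4 → [5,10,17,14,4,9,11,6,7,18,16,15]
nums[mid]=10>5: swap nums[1],nums[4]; hi=3 → [5,4,17,14,10,9,11,6,7,18,16,15]
nums[mid]=4<5: swap nums[0],nums[1]; lo=1,mid=2 → [4,5,17,14,10,9,11,6,7,18,16,15]
nums[mid]=17>5: swap nums[2],nums[3]; hi=2 → [4,5,14,17,10,9,11,6,7,18,16,15]
nums[mid]=14>5: swap nums[2],nums[2]; hi=1 → [4,5,14,17,10,9,11,6,7,18,16,15]
end: lo=1, hi=1; nums = [4,5,14,17,10,9,11,6,7,18,16,15]

[4,5,14,17,10,9,11,6,7,18,16,15]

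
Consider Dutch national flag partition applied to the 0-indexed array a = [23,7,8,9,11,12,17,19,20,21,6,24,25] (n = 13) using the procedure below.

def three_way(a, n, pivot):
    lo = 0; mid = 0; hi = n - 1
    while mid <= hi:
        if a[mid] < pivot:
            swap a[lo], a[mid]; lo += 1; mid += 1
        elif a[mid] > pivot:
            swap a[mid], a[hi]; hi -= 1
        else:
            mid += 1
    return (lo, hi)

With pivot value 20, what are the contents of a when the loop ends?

[6,7,8,9,11,12,17,19,20,21,24,25,23]

lo=0 mid=0 hi=12
23>20: swap(0,12), hi=11 ⇒ [25,7,8,9,11,12,17,19,20,21,6,24,23]
25>20: swap(0,11), hi=10 ⇒ [24,7,8,9,11,12,17,19,20,21,6,25,23]
24>20: swap(0,10), hi=9 ⇒ [6,7,8,9,11,12,17,19,20,21,24,25,23]
6<20: swap(0,0), lo=1 mid=1 ⇒ [6,7,8,9,11,12,17,19,20,21,24,25,23]
7<20: swap(1,1), lo=2 mid=2 ⇒ [6,7,8,9,11,12,17,19,20,21,24,25,23]
8<20: swap(2,2), lo=3 mid=3 ⇒ [6,7,8,9,11,12,17,19,20,21,24,25,23]
9<20: swap(3,3), lo=4 mid=4 ⇒ [6,7,8,9,11,12,17,19,20,21,24,25,23]
11<20: swap(4,4), lo=5 mid=5 ⇒ [6,7,8,9,11,12,17,19,20,21,24,25,23]
12<20: swap(5,5), lo=6 mid=6 ⇒ [6,7,8,9,11,12,17,19,20,21,24,25,23]
17<20: swap(6,6), lo=7 mid=7 ⇒ [6,7,8,9,11,12,17,19,20,21,24,25,23]
19<20: swap(7,7), lo=8 mid=8 ⇒ [6,7,8,9,11,12,17,19,20,21,24,25,23]
20=20: mid=9
21>20: swap(9,9), hi=8 ⇒ [6,7,8,9,11,12,17,19,20,21,24,25,23]
done. lo=8 hi=8; a=[6,7,8,9,11,12,17,19,20,21,24,25,23]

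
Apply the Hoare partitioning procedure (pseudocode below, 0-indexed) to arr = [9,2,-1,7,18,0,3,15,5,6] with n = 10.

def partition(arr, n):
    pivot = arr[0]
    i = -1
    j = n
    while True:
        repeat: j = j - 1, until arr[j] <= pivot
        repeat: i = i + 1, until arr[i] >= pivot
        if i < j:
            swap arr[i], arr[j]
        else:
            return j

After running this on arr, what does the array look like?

pivot=9
j stops at 9 (6), i stops at 0 (9); swap ⇒ [6,2,-1,7,18,0,3,15,5,9]
j stops at 8 (5), i stops at 4 (18); swap ⇒ [6,2,-1,7,5,0,3,15,18,9]
j stops at 6, i stops at 7; i≥j ⇒ return 6. arr=[6,2,-1,7,5,0,3,15,18,9]

[6,2,-1,7,5,0,3,15,18,9]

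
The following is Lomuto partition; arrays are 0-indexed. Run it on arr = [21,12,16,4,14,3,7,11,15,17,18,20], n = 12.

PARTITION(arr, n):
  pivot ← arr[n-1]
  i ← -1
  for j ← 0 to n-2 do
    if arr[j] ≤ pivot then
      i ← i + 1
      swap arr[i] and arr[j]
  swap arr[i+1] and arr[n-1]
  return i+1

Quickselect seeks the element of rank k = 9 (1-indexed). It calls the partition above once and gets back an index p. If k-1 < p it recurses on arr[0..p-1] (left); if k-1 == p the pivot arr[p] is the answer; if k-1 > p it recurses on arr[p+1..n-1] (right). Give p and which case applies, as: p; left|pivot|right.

10; left

pivot = arr[11] = 20; i = -1
j=0: arr[0]=21 > 20 → no swap
j=1: arr[1]=12 ≤ 20 → i=0, swap arr[0],arr[1] → [12,21,16,4,14,3,7,11,15,17,18,20]
j=2: arr[2]=16 ≤ 20 → i=1, swap arr[1],arr[2] → [12,16,21,4,14,3,7,11,15,17,18,20]
j=3: arr[3]=4 ≤ 20 → i=2, swap arr[2],arr[3] → [12,16,4,21,14,3,7,11,15,17,18,20]
j=4: arr[4]=14 ≤ 20 → i=3, swap arr[3],arr[4] → [12,16,4,14,21,3,7,11,15,17,18,20]
j=5: arr[5]=3 ≤ 20 → i=4, swap arr[4],arr[5] → [12,16,4,14,3,21,7,11,15,17,18,20]
j=6: arr[6]=7 ≤ 20 → i=5, swap arr[5],arr[6] → [12,16,4,14,3,7,21,11,15,17,18,20]
j=7: arr[7]=11 ≤ 20 → i=6, swap arr[6],arr[7] → [12,16,4,14,3,7,11,21,15,17,18,20]
j=8: arr[8]=15 ≤ 20 → i=7, swap arr[7],arr[8] → [12,16,4,14,3,7,11,15,21,17,18,20]
j=9: arr[9]=17 ≤ 20 → i=8, swap arr[8],arr[9] → [12,16,4,14,3,7,11,15,17,21,18,20]
j=10: arr[10]=18 ≤ 20 → i=9, swap arr[9],arr[10] → [12,16,4,14,3,7,11,15,17,18,21,20]
final swap arr[10],arr[11] → [12,16,4,14,3,7,11,15,17,18,20,21]; return 10
p = 10; k-1 = 8 < 10 ⇒ left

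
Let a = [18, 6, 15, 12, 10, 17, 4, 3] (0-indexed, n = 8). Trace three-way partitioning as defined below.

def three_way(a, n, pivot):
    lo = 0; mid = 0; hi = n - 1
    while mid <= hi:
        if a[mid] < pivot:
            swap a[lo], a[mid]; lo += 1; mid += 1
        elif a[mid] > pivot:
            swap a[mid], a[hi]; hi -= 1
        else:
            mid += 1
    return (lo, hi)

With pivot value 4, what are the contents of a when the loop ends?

pivot = 4; lo=0, mid=0, hi=7
a[mid]=18>4: swap a[0],a[7]; hi=6 → [3, 6, 15, 12, 10, 17, 4, 18]
a[mid]=3<4: swap a[0],a[0]; lo=1,mid=1 → [3, 6, 15, 12, 10, 17, 4, 18]
a[mid]=6>4: swap a[1],a[6]; hi=5 → [3, 4, 15, 12, 10, 17, 6, 18]
a[mid]=4=4: mid=2
a[mid]=15>4: swap a[2],a[5]; hi=4 → [3, 4, 17, 12, 10, 15, 6, 18]
a[mid]=17>4: swap a[2],a[4]; hi=3 → [3, 4, 10, 12, 17, 15, 6, 18]
a[mid]=10>4: swap a[2],a[3]; hi=2 → [3, 4, 12, 10, 17, 15, 6, 18]
a[mid]=12>4: swap a[2],a[2]; hi=1 → [3, 4, 12, 10, 17, 15, 6, 18]
end: lo=1, hi=1; a = [3, 4, 12, 10, 17, 15, 6, 18]

[3, 4, 12, 10, 17, 15, 6, 18]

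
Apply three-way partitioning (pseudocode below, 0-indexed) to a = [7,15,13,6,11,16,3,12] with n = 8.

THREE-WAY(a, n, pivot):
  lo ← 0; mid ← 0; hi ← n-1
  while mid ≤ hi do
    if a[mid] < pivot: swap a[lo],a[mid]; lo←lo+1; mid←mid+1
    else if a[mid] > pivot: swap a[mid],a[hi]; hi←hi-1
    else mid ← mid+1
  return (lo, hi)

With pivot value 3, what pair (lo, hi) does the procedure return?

pivot = 3; lo=0, mid=0, hi=7
a[mid]=7>3: swap a[0],a[7]; hi=6 → [12,15,13,6,11,16,3,7]
a[mid]=12>3: swap a[0],a[6]; hi=5 → [3,15,13,6,11,16,12,7]
a[mid]=3=3: mid=1
a[mid]=15>3: swap a[1],a[5]; hi=4 → [3,16,13,6,11,15,12,7]
a[mid]=16>3: swap a[1],a[4]; hi=3 → [3,11,13,6,16,15,12,7]
a[mid]=11>3: swap a[1],a[3]; hi=2 → [3,6,13,11,16,15,12,7]
a[mid]=6>3: swap a[1],a[2]; hi=1 → [3,13,6,11,16,15,12,7]
a[mid]=13>3: swap a[1],a[1]; hi=0 → [3,13,6,11,16,15,12,7]
end: lo=0, hi=0; a = [3,13,6,11,16,15,12,7]

(0, 0)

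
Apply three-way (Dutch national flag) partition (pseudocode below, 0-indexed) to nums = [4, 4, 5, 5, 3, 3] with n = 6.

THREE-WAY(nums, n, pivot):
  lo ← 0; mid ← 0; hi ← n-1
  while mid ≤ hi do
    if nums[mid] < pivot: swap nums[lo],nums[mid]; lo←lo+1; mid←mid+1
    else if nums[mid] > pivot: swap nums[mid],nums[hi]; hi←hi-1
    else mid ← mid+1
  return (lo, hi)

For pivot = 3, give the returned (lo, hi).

(0, 1)

pivot = 3; lo=0, mid=0, hi=5
nums[mid]=4>3: swap nums[0],nums[5]; hi=4 → [3, 4, 5, 5, 3, 4]
nums[mid]=3=3: mid=1
nums[mid]=4>3: swap nums[1],nums[4]; hi=3 → [3, 3, 5, 5, 4, 4]
nums[mid]=3=3: mid=2
nums[mid]=5>3: swap nums[2],nums[3]; hi=2 → [3, 3, 5, 5, 4, 4]
nums[mid]=5>3: swap nums[2],nums[2]; hi=1 → [3, 3, 5, 5, 4, 4]
end: lo=0, hi=1; nums = [3, 3, 5, 5, 4, 4]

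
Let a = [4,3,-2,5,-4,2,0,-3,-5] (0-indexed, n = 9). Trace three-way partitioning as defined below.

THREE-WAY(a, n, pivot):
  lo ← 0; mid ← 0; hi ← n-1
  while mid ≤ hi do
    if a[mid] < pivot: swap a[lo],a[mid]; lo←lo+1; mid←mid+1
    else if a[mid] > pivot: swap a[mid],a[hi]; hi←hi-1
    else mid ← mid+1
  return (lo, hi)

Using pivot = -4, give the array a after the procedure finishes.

[-5,-4,5,-2,2,0,-3,3,4]

pivot = -4; lo=0, mid=0, hi=8
a[mid]=4>-4: swap a[0],a[8]; hi=7 → [-5,3,-2,5,-4,2,0,-3,4]
a[mid]=-5<-4: swap a[0],a[0]; lo=1,mid=1 → [-5,3,-2,5,-4,2,0,-3,4]
a[mid]=3>-4: swap a[1],a[7]; hi=6 → [-5,-3,-2,5,-4,2,0,3,4]
a[mid]=-3>-4: swap a[1],a[6]; hi=5 → [-5,0,-2,5,-4,2,-3,3,4]
a[mid]=0>-4: swap a[1],a[5]; hi=4 → [-5,2,-2,5,-4,0,-3,3,4]
a[mid]=2>-4: swap a[1],a[4]; hi=3 → [-5,-4,-2,5,2,0,-3,3,4]
a[mid]=-4=-4: mid=2
a[mid]=-2>-4: swap a[2],a[3]; hi=2 → [-5,-4,5,-2,2,0,-3,3,4]
a[mid]=5>-4: swap a[2],a[2]; hi=1 → [-5,-4,5,-2,2,0,-3,3,4]
end: lo=1, hi=1; a = [-5,-4,5,-2,2,0,-3,3,4]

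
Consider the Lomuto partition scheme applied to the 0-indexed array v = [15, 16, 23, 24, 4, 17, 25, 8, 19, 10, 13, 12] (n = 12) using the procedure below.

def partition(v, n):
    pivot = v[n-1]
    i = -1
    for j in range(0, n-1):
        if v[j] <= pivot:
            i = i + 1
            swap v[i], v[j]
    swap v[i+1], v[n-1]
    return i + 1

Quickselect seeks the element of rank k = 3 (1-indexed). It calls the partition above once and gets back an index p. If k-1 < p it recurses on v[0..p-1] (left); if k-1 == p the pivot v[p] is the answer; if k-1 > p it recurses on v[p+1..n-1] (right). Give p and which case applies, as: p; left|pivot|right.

pivot = v[11] = 12; i = -1
j=0: v[0]=15 > 12 → no swap
j=1: v[1]=16 > 12 → no swap
j=2: v[2]=23 > 12 → no swap
j=3: v[3]=24 > 12 → no swap
j=4: v[4]=4 ≤ 12 → i=0, swap v[0],v[4] → [4, 16, 23, 24, 15, 17, 25, 8, 19, 10, 13, 12]
j=5: v[5]=17 > 12 → no swap
j=6: v[6]=25 > 12 → no swap
j=7: v[7]=8 ≤ 12 → i=1, swap v[1],v[7] → [4, 8, 23, 24, 15, 17, 25, 16, 19, 10, 13, 12]
j=8: v[8]=19 > 12 → no swap
j=9: v[9]=10 ≤ 12 → i=2, swap v[2],v[9] → [4, 8, 10, 24, 15, 17, 25, 16, 19, 23, 13, 12]
j=10: v[10]=13 > 12 → no swap
final swap v[3],v[11] → [4, 8, 10, 12, 15, 17, 25, 16, 19, 23, 13, 24]; return 3
p = 3; k-1 = 2 < 3 ⇒ left

3; left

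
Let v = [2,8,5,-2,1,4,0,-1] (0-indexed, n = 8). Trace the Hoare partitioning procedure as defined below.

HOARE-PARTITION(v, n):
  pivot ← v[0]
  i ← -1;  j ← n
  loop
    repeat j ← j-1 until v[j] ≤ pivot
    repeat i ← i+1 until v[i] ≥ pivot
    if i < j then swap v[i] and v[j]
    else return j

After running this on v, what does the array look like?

[-1,0,1,-2,5,4,8,2]

pivot=2
j stops at 7 (-1), i stops at 0 (2); swap ⇒ [-1,8,5,-2,1,4,0,2]
j stops at 6 (0), i stops at 1 (8); swap ⇒ [-1,0,5,-2,1,4,8,2]
j stops at 4 (1), i stops at 2 (5); swap ⇒ [-1,0,1,-2,5,4,8,2]
j stops at 3, i stops at 4; i≥j ⇒ return 3. v=[-1,0,1,-2,5,4,8,2]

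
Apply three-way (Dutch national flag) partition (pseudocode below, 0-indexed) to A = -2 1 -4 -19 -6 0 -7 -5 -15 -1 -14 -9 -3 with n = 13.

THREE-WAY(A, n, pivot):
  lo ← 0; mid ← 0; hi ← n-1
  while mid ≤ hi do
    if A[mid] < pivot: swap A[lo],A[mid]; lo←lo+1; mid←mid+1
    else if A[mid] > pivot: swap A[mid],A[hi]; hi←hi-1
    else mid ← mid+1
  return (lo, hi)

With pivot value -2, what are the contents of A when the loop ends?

pivot = -2; lo=0, mid=0, hi=12
A[mid]=-2=-2: mid=1
A[mid]=1>-2: swap A[1],A[12]; hi=11 → -2 -3 -4 -19 -6 0 -7 -5 -15 -1 -14 -9 1
A[mid]=-3<-2: swap A[0],A[1]; lo=1,mid=2 → -3 -2 -4 -19 -6 0 -7 -5 -15 -1 -14 -9 1
A[mid]=-4<-2: swap A[1],A[2]; lo=2,mid=3 → -3 -4 -2 -19 -6 0 -7 -5 -15 -1 -14 -9 1
A[mid]=-19<-2: swap A[2],A[3]; lo=3,mid=4 → -3 -4 -19 -2 -6 0 -7 -5 -15 -1 -14 -9 1
A[mid]=-6<-2: swap A[3],A[4]; lo=4,mid=5 → -3 -4 -19 -6 -2 0 -7 -5 -15 -1 -14 -9 1
A[mid]=0>-2: swap A[5],A[11]; hi=10 → -3 -4 -19 -6 -2 -9 -7 -5 -15 -1 -14 0 1
A[mid]=-9<-2: swap A[4],A[5]; lo=5,mid=6 → -3 -4 -19 -6 -9 -2 -7 -5 -15 -1 -14 0 1
A[mid]=-7<-2: swap A[5],A[6]; lo=6,mid=7 → -3 -4 -19 -6 -9 -7 -2 -5 -15 -1 -14 0 1
A[mid]=-5<-2: swap A[6],A[7]; lo=7,mid=8 → -3 -4 -19 -6 -9 -7 -5 -2 -15 -1 -14 0 1
A[mid]=-15<-2: swap A[7],A[8]; lo=8,mid=9 → -3 -4 -19 -6 -9 -7 -5 -15 -2 -1 -14 0 1
A[mid]=-1>-2: swap A[9],A[10]; hi=9 → -3 -4 -19 -6 -9 -7 -5 -15 -2 -14 -1 0 1
A[mid]=-14<-2: swap A[8],A[9]; lo=9,mid=10 → -3 -4 -19 -6 -9 -7 -5 -15 -14 -2 -1 0 1
end: lo=9, hi=9; A = -3 -4 -19 -6 -9 -7 -5 -15 -14 -2 -1 0 1

-3 -4 -19 -6 -9 -7 -5 -15 -14 -2 -1 0 1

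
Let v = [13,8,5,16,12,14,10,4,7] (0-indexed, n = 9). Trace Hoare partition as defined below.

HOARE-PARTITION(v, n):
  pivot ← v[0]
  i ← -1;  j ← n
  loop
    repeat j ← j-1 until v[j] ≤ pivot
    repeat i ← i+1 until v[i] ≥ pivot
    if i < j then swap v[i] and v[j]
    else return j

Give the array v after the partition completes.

[7,8,5,4,12,10,14,16,13]

pivot=13
j stops at 8 (7), i stops at 0 (13); swap ⇒ [7,8,5,16,12,14,10,4,13]
j stops at 7 (4), i stops at 3 (16); swap ⇒ [7,8,5,4,12,14,10,16,13]
j stops at 6 (10), i stops at 5 (14); swap ⇒ [7,8,5,4,12,10,14,16,13]
j stops at 5, i stops at 6; i≥j ⇒ return 5. v=[7,8,5,4,12,10,14,16,13]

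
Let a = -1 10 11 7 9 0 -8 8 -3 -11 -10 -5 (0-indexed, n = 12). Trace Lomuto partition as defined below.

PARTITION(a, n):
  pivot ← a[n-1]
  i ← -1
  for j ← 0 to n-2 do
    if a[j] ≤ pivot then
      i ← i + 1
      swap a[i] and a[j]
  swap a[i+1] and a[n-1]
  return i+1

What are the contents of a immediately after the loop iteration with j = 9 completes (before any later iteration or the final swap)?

-8 -11 11 7 9 0 -1 8 -3 10 -10 -5

pivot=-5, i=-1
j=0: -1>-5, skip
j=1: 10>-5, skip
j=2: 11>-5, skip
j=3: 7>-5, skip
j=4: 9>-5, skip
j=5: 0>-5, skip
j=6: -8≤-5, i=0, swap(0,6) ⇒ -8 10 11 7 9 0 -1 8 -3 -11 -10 -5
j=7: 8>-5, skip
j=8: -3>-5, skip
j=9: -11≤-5, i=1, swap(1,9) ⇒ -8 -11 11 7 9 0 -1 8 -3 10 -10 -5
(after j=9) a = -8 -11 11 7 9 0 -1 8 -3 10 -10 -5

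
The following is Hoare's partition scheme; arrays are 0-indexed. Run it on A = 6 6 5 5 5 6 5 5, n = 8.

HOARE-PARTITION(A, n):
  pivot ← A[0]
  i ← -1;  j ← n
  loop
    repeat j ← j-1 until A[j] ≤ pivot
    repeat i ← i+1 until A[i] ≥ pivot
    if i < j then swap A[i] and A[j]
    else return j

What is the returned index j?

5

pivot = A[0] = 6; i = -1, j = 8
j→7 (A[7]=5≤6), i→0 (A[0]=6≥6); i<j, swap → 5 6 5 5 5 6 5 6
j→6 (A[6]=5≤6), i→1 (A[1]=6≥6); i<j, swap → 5 5 5 5 5 6 6 6
j→5, i→5; i≥j, return j=5. A = 5 5 5 5 5 6 6 6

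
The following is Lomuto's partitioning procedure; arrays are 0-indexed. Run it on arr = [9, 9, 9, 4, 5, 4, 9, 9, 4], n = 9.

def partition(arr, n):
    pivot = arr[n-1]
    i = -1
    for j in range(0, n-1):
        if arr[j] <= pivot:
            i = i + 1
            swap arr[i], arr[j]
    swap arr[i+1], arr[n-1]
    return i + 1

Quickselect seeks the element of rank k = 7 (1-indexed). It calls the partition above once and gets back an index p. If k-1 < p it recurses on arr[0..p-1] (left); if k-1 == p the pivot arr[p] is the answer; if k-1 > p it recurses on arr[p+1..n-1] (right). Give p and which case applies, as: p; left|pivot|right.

pivot = arr[8] = 4; i = -1
j=0: arr[0]=9 > 4 → no swap
j=1: arr[1]=9 > 4 → no swap
j=2: arr[2]=9 > 4 → no swap
j=3: arr[3]=4 ≤ 4 → i=0, swap arr[0],arr[3] → [4, 9, 9, 9, 5, 4, 9, 9, 4]
j=4: arr[4]=5 > 4 → no swap
j=5: arr[5]=4 ≤ 4 → i=1, swap arr[1],arr[5] → [4, 4, 9, 9, 5, 9, 9, 9, 4]
j=6: arr[6]=9 > 4 → no swap
j=7: arr[7]=9 > 4 → no swap
final swap arr[2],arr[8] → [4, 4, 4, 9, 5, 9, 9, 9, 9]; return 2
p = 2; k-1 = 6 > 2 ⇒ right

2; right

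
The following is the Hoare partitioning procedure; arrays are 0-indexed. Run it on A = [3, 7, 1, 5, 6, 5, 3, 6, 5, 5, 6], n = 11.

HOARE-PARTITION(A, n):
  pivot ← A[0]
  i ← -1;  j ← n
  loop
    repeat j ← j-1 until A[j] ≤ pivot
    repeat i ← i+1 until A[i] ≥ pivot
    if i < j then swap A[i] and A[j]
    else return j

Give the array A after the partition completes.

pivot=3
j stops at 6 (3), i stops at 0 (3); swap ⇒ [3, 7, 1, 5, 6, 5, 3, 6, 5, 5, 6]
j stops at 2 (1), i stops at 1 (7); swap ⇒ [3, 1, 7, 5, 6, 5, 3, 6, 5, 5, 6]
j stops at 1, i stops at 2; i≥j ⇒ return 1. A=[3, 1, 7, 5, 6, 5, 3, 6, 5, 5, 6]

[3, 1, 7, 5, 6, 5, 3, 6, 5, 5, 6]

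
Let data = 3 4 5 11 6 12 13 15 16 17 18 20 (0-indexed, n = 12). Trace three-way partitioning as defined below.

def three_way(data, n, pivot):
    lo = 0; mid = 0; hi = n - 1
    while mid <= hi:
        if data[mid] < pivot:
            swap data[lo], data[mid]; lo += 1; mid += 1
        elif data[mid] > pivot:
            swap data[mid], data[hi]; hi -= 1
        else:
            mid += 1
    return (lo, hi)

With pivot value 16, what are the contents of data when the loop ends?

lo=0 mid=0 hi=11
3<16: swap(0,0), lo=1 mid=1 ⇒ 3 4 5 11 6 12 13 15 16 17 18 20
4<16: swap(1,1), lo=2 mid=2 ⇒ 3 4 5 11 6 12 13 15 16 17 18 20
5<16: swap(2,2), lo=3 mid=3 ⇒ 3 4 5 11 6 12 13 15 16 17 18 20
11<16: swap(3,3), lo=4 mid=4 ⇒ 3 4 5 11 6 12 13 15 16 17 18 20
6<16: swap(4,4), lo=5 mid=5 ⇒ 3 4 5 11 6 12 13 15 16 17 18 20
12<16: swap(5,5), lo=6 mid=6 ⇒ 3 4 5 11 6 12 13 15 16 17 18 20
13<16: swap(6,6), lo=7 mid=7 ⇒ 3 4 5 11 6 12 13 15 16 17 18 20
15<16: swap(7,7), lo=8 mid=8 ⇒ 3 4 5 11 6 12 13 15 16 17 18 20
16=16: mid=9
17>16: swap(9,11), hi=10 ⇒ 3 4 5 11 6 12 13 15 16 20 18 17
20>16: swap(9,10), hi=9 ⇒ 3 4 5 11 6 12 13 15 16 18 20 17
18>16: swap(9,9), hi=8 ⇒ 3 4 5 11 6 12 13 15 16 18 20 17
done. lo=8 hi=8; data=3 4 5 11 6 12 13 15 16 18 20 17

3 4 5 11 6 12 13 15 16 18 20 17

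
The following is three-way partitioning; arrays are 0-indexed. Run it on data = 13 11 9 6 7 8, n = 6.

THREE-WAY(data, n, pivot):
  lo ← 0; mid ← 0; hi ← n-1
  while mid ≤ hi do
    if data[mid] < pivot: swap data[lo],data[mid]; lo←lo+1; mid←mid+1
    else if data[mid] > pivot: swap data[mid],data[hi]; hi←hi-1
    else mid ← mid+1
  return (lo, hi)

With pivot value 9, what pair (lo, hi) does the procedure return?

lo=0 mid=0 hi=5
13>9: swap(0,5), hi=4 ⇒ 8 11 9 6 7 13
8<9: swap(0,0), lo=1 mid=1 ⇒ 8 11 9 6 7 13
11>9: swap(1,4), hi=3 ⇒ 8 7 9 6 11 13
7<9: swap(1,1), lo=2 mid=2 ⇒ 8 7 9 6 11 13
9=9: mid=3
6<9: swap(2,3), lo=3 mid=4 ⇒ 8 7 6 9 11 13
done. lo=3 hi=3; data=8 7 6 9 11 13

(3, 3)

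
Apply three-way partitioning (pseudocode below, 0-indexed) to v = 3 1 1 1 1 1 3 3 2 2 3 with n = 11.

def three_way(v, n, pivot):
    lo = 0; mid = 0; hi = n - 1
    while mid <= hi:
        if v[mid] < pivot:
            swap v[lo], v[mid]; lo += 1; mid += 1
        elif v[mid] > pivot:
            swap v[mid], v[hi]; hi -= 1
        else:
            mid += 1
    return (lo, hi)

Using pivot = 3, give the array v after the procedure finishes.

1 1 1 1 1 2 2 3 3 3 3

pivot = 3; lo=0, mid=0, hi=10
v[mid]=3=3: mid=1
v[mid]=1<3: swap v[0],v[1]; lo=1,mid=2 → 1 3 1 1 1 1 3 3 2 2 3
v[mid]=1<3: swap v[1],v[2]; lo=2,mid=3 → 1 1 3 1 1 1 3 3 2 2 3
v[mid]=1<3: swap v[2],v[3]; lo=3,mid=4 → 1 1 1 3 1 1 3 3 2 2 3
v[mid]=1<3: swap v[3],v[4]; lo=4,mid=5 → 1 1 1 1 3 1 3 3 2 2 3
v[mid]=1<3: swap v[4],v[5]; lo=5,mid=6 → 1 1 1 1 1 3 3 3 2 2 3
v[mid]=3=3: mid=7
v[mid]=3=3: mid=8
v[mid]=2<3: swap v[5],v[8]; lo=6,mid=9 → 1 1 1 1 1 2 3 3 3 2 3
v[mid]=2<3: swap v[6],v[9]; lo=7,mid=10 → 1 1 1 1 1 2 2 3 3 3 3
v[mid]=3=3: mid=11
end: lo=7, hi=10; v = 1 1 1 1 1 2 2 3 3 3 3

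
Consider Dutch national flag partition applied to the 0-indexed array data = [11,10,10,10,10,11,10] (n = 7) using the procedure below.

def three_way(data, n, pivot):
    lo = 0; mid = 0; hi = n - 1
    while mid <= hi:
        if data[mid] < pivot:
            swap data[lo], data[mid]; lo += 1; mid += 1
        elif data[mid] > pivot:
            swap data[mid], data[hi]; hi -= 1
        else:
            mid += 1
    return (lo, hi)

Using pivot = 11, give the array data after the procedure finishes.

pivot = 11; lo=0, mid=0, hi=6
data[mid]=11=11: mid=1
data[mid]=10<11: swap data[0],data[1]; lo=1,mid=2 → [10,11,10,10,10,11,10]
data[mid]=10<11: swap data[1],data[2]; lo=2,mid=3 → [10,10,11,10,10,11,10]
data[mid]=10<11: swap data[2],data[3]; lo=3,mid=4 → [10,10,10,11,10,11,10]
data[mid]=10<11: swap data[3],data[4]; lo=4,mid=5 → [10,10,10,10,11,11,10]
data[mid]=11=11: mid=6
data[mid]=10<11: swap data[4],data[6]; lo=5,mid=7 → [10,10,10,10,10,11,11]
end: lo=5, hi=6; data = [10,10,10,10,10,11,11]

[10,10,10,10,10,11,11]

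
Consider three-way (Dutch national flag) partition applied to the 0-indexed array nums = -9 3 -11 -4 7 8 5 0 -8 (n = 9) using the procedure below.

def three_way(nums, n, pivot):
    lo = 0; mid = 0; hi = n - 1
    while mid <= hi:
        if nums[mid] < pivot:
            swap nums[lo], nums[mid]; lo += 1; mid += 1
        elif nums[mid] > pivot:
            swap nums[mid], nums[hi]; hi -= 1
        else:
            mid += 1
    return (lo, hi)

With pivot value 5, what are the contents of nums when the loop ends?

-9 3 -11 -4 -8 0 5 8 7

lo=0 mid=0 hi=8
-9<5: swap(0,0), lo=1 mid=1 ⇒ -9 3 -11 -4 7 8 5 0 -8
3<5: swap(1,1), lo=2 mid=2 ⇒ -9 3 -11 -4 7 8 5 0 -8
-11<5: swap(2,2), lo=3 mid=3 ⇒ -9 3 -11 -4 7 8 5 0 -8
-4<5: swap(3,3), lo=4 mid=4 ⇒ -9 3 -11 -4 7 8 5 0 -8
7>5: swap(4,8), hi=7 ⇒ -9 3 -11 -4 -8 8 5 0 7
-8<5: swap(4,4), lo=5 mid=5 ⇒ -9 3 -11 -4 -8 8 5 0 7
8>5: swap(5,7), hi=6 ⇒ -9 3 -11 -4 -8 0 5 8 7
0<5: swap(5,5), lo=6 mid=6 ⇒ -9 3 -11 -4 -8 0 5 8 7
5=5: mid=7
done. lo=6 hi=6; nums=-9 3 -11 -4 -8 0 5 8 7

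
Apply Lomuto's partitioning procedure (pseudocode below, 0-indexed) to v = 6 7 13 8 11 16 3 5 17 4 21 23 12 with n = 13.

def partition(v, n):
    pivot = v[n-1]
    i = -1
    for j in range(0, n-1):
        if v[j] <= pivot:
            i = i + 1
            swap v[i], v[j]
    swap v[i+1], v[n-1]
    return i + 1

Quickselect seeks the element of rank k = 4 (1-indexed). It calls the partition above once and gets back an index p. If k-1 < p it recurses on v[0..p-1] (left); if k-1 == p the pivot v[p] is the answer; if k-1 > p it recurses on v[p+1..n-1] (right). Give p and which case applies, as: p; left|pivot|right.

7; left

pivot=12, i=-1
j=0: 6≤12, i=0, swap(0,0) ⇒ 6 7 13 8 11 16 3 5 17 4 21 23 12
j=1: 7≤12, i=1, swap(1,1) ⇒ 6 7 13 8 11 16 3 5 17 4 21 23 12
j=2: 13>12, skip
j=3: 8≤12, i=2, swap(2,3) ⇒ 6 7 8 13 11 16 3 5 17 4 21 23 12
j=4: 11≤12, i=3, swap(3,4) ⇒ 6 7 8 11 13 16 3 5 17 4 21 23 12
j=5: 16>12, skip
j=6: 3≤12, i=4, swap(4,6) ⇒ 6 7 8 11 3 16 13 5 17 4 21 23 12
j=7: 5≤12, i=5, swap(5,7) ⇒ 6 7 8 11 3 5 13 16 17 4 21 23 12
j=8: 17>12, skip
j=9: 4≤12, i=6, swap(6,9) ⇒ 6 7 8 11 3 5 4 16 17 13 21 23 12
j=10: 21>12, skip
j=11: 23>12, skip
swap(7,12) ⇒ 6 7 8 11 3 5 4 12 17 13 21 23 16; return 7
p = 7; k-1 = 3 < 7 ⇒ left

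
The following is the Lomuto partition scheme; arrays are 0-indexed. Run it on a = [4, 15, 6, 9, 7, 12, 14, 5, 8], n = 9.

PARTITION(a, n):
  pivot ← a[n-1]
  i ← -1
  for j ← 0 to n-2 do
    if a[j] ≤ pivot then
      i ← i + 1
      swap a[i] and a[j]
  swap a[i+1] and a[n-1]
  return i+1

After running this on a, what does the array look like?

[4, 6, 7, 5, 8, 12, 14, 9, 15]

pivot = a[8] = 8; i = -1
j=0: a[0]=4 ≤ 8 → i=0, swap a[0],a[0] (no change) → [4, 15, 6, 9, 7, 12, 14, 5, 8]
j=1: a[1]=15 > 8 → no swap
j=2: a[2]=6 ≤ 8 → i=1, swap a[1],a[2] → [4, 6, 15, 9, 7, 12, 14, 5, 8]
j=3: a[3]=9 > 8 → no swap
j=4: a[4]=7 ≤ 8 → i=2, swap a[2],a[4] → [4, 6, 7, 9, 15, 12, 14, 5, 8]
j=5: a[5]=12 > 8 → no swap
j=6: a[6]=14 > 8 → no swap
j=7: a[7]=5 ≤ 8 → i=3, swap a[3],a[7] → [4, 6, 7, 5, 15, 12, 14, 9, 8]
final swap a[4],a[8] → [4, 6, 7, 5, 8, 12, 14, 9, 15]; return 4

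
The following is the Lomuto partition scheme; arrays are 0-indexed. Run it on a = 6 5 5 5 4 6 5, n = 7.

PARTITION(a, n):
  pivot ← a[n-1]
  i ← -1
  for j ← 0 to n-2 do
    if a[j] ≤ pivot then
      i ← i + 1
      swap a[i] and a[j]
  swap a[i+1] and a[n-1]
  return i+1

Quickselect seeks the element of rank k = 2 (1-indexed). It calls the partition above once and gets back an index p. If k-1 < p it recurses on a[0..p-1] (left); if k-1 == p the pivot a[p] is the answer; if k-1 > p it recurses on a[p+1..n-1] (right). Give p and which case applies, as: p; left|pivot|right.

pivot = a[6] = 5; i = -1
j=0: a[0]=6 > 5 → no swap
j=1: a[1]=5 ≤ 5 → i=0, swap a[0],a[1] → 5 6 5 5 4 6 5
j=2: a[2]=5 ≤ 5 → i=1, swap a[1],a[2] → 5 5 6 5 4 6 5
j=3: a[3]=5 ≤ 5 → i=2, swap a[2],a[3] → 5 5 5 6 4 6 5
j=4: a[4]=4 ≤ 5 → i=3, swap a[3],a[4] → 5 5 5 4 6 6 5
j=5: a[5]=6 > 5 → no swap
final swap a[4],a[6] → 5 5 5 4 5 6 6; return 4
p = 4; k-1 = 1 < 4 ⇒ left

4; left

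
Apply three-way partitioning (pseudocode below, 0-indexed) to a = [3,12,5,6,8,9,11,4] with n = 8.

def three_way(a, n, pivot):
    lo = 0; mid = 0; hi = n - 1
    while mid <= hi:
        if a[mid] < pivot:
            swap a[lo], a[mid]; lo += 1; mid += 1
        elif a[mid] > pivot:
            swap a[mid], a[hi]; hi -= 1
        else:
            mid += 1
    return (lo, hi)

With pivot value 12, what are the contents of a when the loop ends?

[3,5,6,8,9,11,4,12]

lo=0 mid=0 hi=7
3<12: swap(0,0), lo=1 mid=1 ⇒ [3,12,5,6,8,9,11,4]
12=12: mid=2
5<12: swap(1,2), lo=2 mid=3 ⇒ [3,5,12,6,8,9,11,4]
6<12: swap(2,3), lo=3 mid=4 ⇒ [3,5,6,12,8,9,11,4]
8<12: swap(3,4), lo=4 mid=5 ⇒ [3,5,6,8,12,9,11,4]
9<12: swap(4,5), lo=5 mid=6 ⇒ [3,5,6,8,9,12,11,4]
11<12: swap(5,6), lo=6 mid=7 ⇒ [3,5,6,8,9,11,12,4]
4<12: swap(6,7), lo=7 mid=8 ⇒ [3,5,6,8,9,11,4,12]
done. lo=7 hi=7; a=[3,5,6,8,9,11,4,12]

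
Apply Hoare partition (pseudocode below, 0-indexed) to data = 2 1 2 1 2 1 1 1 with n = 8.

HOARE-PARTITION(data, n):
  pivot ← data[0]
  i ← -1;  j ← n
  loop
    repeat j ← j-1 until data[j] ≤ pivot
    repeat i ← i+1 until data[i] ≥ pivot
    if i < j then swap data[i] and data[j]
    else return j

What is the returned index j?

4

pivot = data[0] = 2; i = -1, j = 8
j→7 (data[7]=1≤2), i→0 (data[0]=2≥2); i<j, swap → 1 1 2 1 2 1 1 2
j→6 (data[6]=1≤2), i→2 (data[2]=2≥2); i<j, swap → 1 1 1 1 2 1 2 2
j→5 (data[5]=1≤2), i→4 (data[4]=2≥2); i<j, swap → 1 1 1 1 1 2 2 2
j→4, i→5; i≥j, return j=4. data = 1 1 1 1 1 2 2 2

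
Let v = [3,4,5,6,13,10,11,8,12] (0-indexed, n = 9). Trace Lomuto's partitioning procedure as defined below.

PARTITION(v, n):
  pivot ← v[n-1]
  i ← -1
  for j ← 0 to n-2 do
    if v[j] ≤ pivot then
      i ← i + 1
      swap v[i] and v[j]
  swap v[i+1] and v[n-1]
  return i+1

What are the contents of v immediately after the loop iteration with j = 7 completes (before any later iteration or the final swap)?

[3,4,5,6,10,11,8,13,12]

pivot = v[8] = 12; i = -1
j=0: v[0]=3 ≤ 12 → i=0, swap v[0],v[0] (no change) → [3,4,5,6,13,10,11,8,12]
j=1: v[1]=4 ≤ 12 → i=1, swap v[1],v[1] (no change) → [3,4,5,6,13,10,11,8,12]
j=2: v[2]=5 ≤ 12 → i=2, swap v[2],v[2] (no change) → [3,4,5,6,13,10,11,8,12]
j=3: v[3]=6 ≤ 12 → i=3, swap v[3],v[3] (no change) → [3,4,5,6,13,10,11,8,12]
j=4: v[4]=13 > 12 → no swap
j=5: v[5]=10 ≤ 12 → i=4, swap v[4],v[5] → [3,4,5,6,10,13,11,8,12]
j=6: v[6]=11 ≤ 12 → i=5, swap v[5],v[6] → [3,4,5,6,10,11,13,8,12]
j=7: v[7]=8 ≤ 12 → i=6, swap v[6],v[7] → [3,4,5,6,10,11,8,13,12]
(after j=7) v = [3,4,5,6,10,11,8,13,12]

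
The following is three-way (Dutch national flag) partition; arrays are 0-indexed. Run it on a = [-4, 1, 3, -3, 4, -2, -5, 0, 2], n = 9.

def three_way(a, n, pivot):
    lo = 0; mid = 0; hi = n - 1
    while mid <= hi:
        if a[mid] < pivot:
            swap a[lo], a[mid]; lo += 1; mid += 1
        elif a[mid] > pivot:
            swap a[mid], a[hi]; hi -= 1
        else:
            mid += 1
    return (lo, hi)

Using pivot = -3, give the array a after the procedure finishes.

lo=0 mid=0 hi=8
-4<-3: swap(0,0), lo=1 mid=1 ⇒ [-4, 1, 3, -3, 4, -2, -5, 0, 2]
1>-3: swap(1,8), hi=7 ⇒ [-4, 2, 3, -3, 4, -2, -5, 0, 1]
2>-3: swap(1,7), hi=6 ⇒ [-4, 0, 3, -3, 4, -2, -5, 2, 1]
0>-3: swap(1,6), hi=5 ⇒ [-4, -5, 3, -3, 4, -2, 0, 2, 1]
-5<-3: swap(1,1), lo=2 mid=2 ⇒ [-4, -5, 3, -3, 4, -2, 0, 2, 1]
3>-3: swap(2,5), hi=4 ⇒ [-4, -5, -2, -3, 4, 3, 0, 2, 1]
-2>-3: swap(2,4), hi=3 ⇒ [-4, -5, 4, -3, -2, 3, 0, 2, 1]
4>-3: swap(2,3), hi=2 ⇒ [-4, -5, -3, 4, -2, 3, 0, 2, 1]
-3=-3: mid=3
done. lo=2 hi=2; a=[-4, -5, -3, 4, -2, 3, 0, 2, 1]

[-4, -5, -3, 4, -2, 3, 0, 2, 1]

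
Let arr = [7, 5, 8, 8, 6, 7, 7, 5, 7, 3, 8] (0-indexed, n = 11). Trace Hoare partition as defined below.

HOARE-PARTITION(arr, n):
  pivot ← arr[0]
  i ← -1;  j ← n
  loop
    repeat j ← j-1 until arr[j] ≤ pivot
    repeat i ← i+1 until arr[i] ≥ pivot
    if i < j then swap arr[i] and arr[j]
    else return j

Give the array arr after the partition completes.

pivot=7
j stops at 9 (3), i stops at 0 (7); swap ⇒ [3, 5, 8, 8, 6, 7, 7, 5, 7, 7, 8]
j stops at 8 (7), i stops at 2 (8); swap ⇒ [3, 5, 7, 8, 6, 7, 7, 5, 8, 7, 8]
j stops at 7 (5), i stops at 3 (8); swap ⇒ [3, 5, 7, 5, 6, 7, 7, 8, 8, 7, 8]
j stops at 6 (7), i stops at 5 (7); swap ⇒ [3, 5, 7, 5, 6, 7, 7, 8, 8, 7, 8]
j stops at 5, i stops at 6; i≥j ⇒ return 5. arr=[3, 5, 7, 5, 6, 7, 7, 8, 8, 7, 8]

[3, 5, 7, 5, 6, 7, 7, 8, 8, 7, 8]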